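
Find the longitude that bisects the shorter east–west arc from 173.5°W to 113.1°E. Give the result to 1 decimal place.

Signed shortest Δλ from -173.5° to +113.1° is -73.4°.
Midpoint longitude = -173.5° + (-73.4°)/2 = -173.5° − 36.7° = -210.2°.
Normalise into (−180°, 180°]: +149.8°.
(The naïve average (-173.5 + +113.1)/2 = -30.2° is on the wrong side of the globe.)

149.8°E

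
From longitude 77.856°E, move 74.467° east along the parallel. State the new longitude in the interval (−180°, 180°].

152.323°E

Start at +77.856°; shift +74.467° → +152.323°.
+152.323° already lies in (−180°, 180°].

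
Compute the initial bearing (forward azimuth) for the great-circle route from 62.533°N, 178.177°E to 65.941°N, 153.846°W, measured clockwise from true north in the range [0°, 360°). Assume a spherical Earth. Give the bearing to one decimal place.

62.0°

Δλ = -153.846 − 178.177 = -332.023°; wrapped into (−180°, 180°]: 27.977°.
θ = atan2( sin Δλ · cos φ₂ , cos φ₁ · sin φ₂ − sin φ₁ · cos φ₂ · cos Δλ )
  = atan2(0.19125, 0.10172) = 61.993° → normalised to [0°, 360°): 61.993°.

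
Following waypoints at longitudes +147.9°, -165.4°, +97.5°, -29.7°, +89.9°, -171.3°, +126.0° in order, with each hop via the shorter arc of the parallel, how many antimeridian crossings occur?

Leg 1: +147.9° → -165.4°, shortest Δλ = 46.7° (east) — crosses 180°.
Leg 2: -165.4° → +97.5°, shortest Δλ = -97.1° (west) — crosses 180°.
Leg 3: +97.5° → -29.7°, shortest Δλ = -127.2° (west) — does not cross 180°.
Leg 4: -29.7° → +89.9°, shortest Δλ = 119.6° (east) — does not cross 180°.
Leg 5: +89.9° → -171.3°, shortest Δλ = 98.8° (east) — crosses 180°.
Leg 6: -171.3° → +126.0°, shortest Δλ = -62.7° (west) — crosses 180°.
Total crossings: 4.

4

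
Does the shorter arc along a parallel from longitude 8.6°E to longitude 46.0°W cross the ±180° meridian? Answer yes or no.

Signed shortest Δλ = ((-46.0 − 8.6 + 180) mod 360) − 180 = -54.6°.
Going west by 54.6° from +8.6° reaches -46.0° without touching 180°.

No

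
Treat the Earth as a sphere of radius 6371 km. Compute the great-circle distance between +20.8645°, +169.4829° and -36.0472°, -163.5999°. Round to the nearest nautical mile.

3743 nmi

Δλ = -163.5999 − 169.4829 = -333.0828°; wrapped into (−180°, 180°]: 26.9172°.
Δφ = -36.0472 − 20.8645 = -56.9117°.
a = sin²(Δφ/2) + cos φ₁ · cos φ₂ · sin²(Δλ/2) = 0.267960.
c = 2·atan2(√a, √(1−a)) = 1.08820 rad → d = 6371·c ≈ 6932.93 km ≈ 3743.48 nmi.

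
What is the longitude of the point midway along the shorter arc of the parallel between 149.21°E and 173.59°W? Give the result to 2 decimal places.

Signed shortest Δλ from +149.21° to -173.59° is +37.20°.
Midpoint longitude = +149.21° + (+37.20°)/2 = +149.21° + 18.60° = +167.81°.
(The naïve average (+149.21 + -173.59)/2 = -12.19° is on the wrong side of the globe.)

167.81°E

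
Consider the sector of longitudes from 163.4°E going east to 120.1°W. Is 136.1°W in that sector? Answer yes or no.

Yes

Band width going east from +163.4° to -120.1°: ((-120.1 − 163.4) mod 360) = 76.5°.
Offset of -136.1° east of the west edge: ((-136.1 − 163.4) mod 360) = 60.5°.
60.5° ≤ 76.5° ⇒ inside.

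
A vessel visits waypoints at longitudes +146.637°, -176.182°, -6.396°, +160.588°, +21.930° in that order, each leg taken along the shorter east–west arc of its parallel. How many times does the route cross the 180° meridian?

1

Leg 1: +146.637° → -176.182°, shortest Δλ = 37.181° (east) — crosses 180°.
Leg 2: -176.182° → -6.396°, shortest Δλ = 169.786° (east) — does not cross 180°.
Leg 3: -6.396° → +160.588°, shortest Δλ = 166.984° (east) — does not cross 180°.
Leg 4: +160.588° → +21.930°, shortest Δλ = -138.658° (west) — does not cross 180°.
Total crossings: 1.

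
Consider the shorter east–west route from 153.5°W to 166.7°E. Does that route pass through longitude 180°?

Yes

Naïve |166.7 − -153.5| = 320.2° > 180°, so the shorter arc goes the other way round — across 180°.
Signed shortest Δλ = ((166.7 − -153.5 + 180) mod 360) − 180 = -39.8°.
Going west by 39.8° from -153.5° passes through 180° before reaching +166.7°.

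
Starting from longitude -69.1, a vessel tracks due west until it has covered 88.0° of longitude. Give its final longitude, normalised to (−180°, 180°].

-157.1°

Start at -69.1°; shift −88.0° → -157.1°.
-157.1° already lies in (−180°, 180°].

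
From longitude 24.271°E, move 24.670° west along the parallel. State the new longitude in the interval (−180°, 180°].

Start at +24.271°; shift −24.670° → -0.399°.
-0.399° already lies in (−180°, 180°].

0.399°W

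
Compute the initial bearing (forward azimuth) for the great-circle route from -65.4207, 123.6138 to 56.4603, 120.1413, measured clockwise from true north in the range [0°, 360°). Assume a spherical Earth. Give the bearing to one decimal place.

Δλ = 120.1413 − 123.6138 = -3.4725°.
θ = atan2( sin Δλ · cos φ₂ , cos φ₁ · sin φ₂ − sin φ₁ · cos φ₂ · cos Δλ )
  = atan2(-0.03347, 0.84822) = -2.259° → normalised to [0°, 360°): 357.741°.

357.7°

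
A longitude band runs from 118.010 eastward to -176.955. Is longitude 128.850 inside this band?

Yes

Band width going east from +118.010° to -176.955°: ((-176.955 − 118.010) mod 360) = 65.035°.
Offset of +128.850° east of the west edge: ((128.850 − 118.010) mod 360) = 10.840°.
10.840° ≤ 65.035° ⇒ inside.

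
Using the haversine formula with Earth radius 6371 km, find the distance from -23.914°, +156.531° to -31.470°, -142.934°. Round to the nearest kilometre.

Δλ = -142.934 − 156.531 = -299.465°; wrapped into (−180°, 180°]: 60.535°.
Δφ = -31.470 − -23.914 = -7.556°.
a = sin²(Δφ/2) + cos φ₁ · cos φ₂ · sin²(Δλ/2) = 0.202426.
c = 2·atan2(√a, √(1−a)) = 0.93335 rad → d = 6371·c ≈ 5946.36 km.

5946 km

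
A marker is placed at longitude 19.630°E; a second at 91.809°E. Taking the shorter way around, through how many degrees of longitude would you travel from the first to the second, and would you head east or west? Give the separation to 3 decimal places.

72.179° east

Raw difference: 91.809 − 19.630 = 72.179°.
Normalise into (−180°, 180°]: 72.179° stays 72.179°.
Positive ⇒ the second point lies to the east; separation 72.179°.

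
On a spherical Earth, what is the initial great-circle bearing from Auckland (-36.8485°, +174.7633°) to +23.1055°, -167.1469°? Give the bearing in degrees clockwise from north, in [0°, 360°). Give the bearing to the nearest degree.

Δλ = -167.1469 − 174.7633 = -341.9102°; wrapped into (−180°, 180°]: 18.0898°.
θ = atan2( sin Δλ · cos φ₂ , cos φ₁ · sin φ₂ − sin φ₁ · cos φ₂ · cos Δλ )
  = atan2(0.28560, 0.83836) = 18.812° → normalised to [0°, 360°): 18.812°.

19°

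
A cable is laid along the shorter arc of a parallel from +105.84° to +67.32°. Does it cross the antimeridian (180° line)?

No

Signed shortest Δλ = ((67.32 − 105.84 + 180) mod 360) − 180 = -38.52°.
Going west by 38.52° from +105.84° reaches +67.32° without touching 180°.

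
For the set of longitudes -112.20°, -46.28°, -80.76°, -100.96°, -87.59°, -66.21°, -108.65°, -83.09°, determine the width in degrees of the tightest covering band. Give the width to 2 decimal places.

Sort the longitudes: -112.20°, -108.65°, -100.96°, -87.59°, -83.09°, -80.76°, -66.21°, -46.28°.
Eastward gaps between consecutive values (wrapping around): 3.55°, 7.69°, 13.37°, 4.50°, 2.33°, 14.55°, 19.93°, 294.08°.
Largest gap = 294.08° ⇒ minimal covering band is its complement: 360° − 294.08° = 65.92°.
Band runs from -112.20° eastward to -46.28°.

65.92°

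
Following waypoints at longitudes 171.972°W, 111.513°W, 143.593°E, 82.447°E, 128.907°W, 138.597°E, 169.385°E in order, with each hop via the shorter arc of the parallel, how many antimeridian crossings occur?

Leg 1: -171.972° → -111.513°, shortest Δλ = 60.459° (east) — does not cross 180°.
Leg 2: -111.513° → +143.593°, shortest Δλ = -104.894° (west) — crosses 180°.
Leg 3: +143.593° → +82.447°, shortest Δλ = -61.146° (west) — does not cross 180°.
Leg 4: +82.447° → -128.907°, shortest Δλ = 148.646° (east) — crosses 180°.
Leg 5: -128.907° → +138.597°, shortest Δλ = -92.496° (west) — crosses 180°.
Leg 6: +138.597° → +169.385°, shortest Δλ = 30.788° (east) — does not cross 180°.
Total crossings: 3.

3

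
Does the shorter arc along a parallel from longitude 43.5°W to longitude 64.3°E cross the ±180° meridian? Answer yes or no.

No

Signed shortest Δλ = ((64.3 − -43.5 + 180) mod 360) − 180 = 107.8°.
Going east by 107.8° from -43.5° reaches +64.3° without touching 180°.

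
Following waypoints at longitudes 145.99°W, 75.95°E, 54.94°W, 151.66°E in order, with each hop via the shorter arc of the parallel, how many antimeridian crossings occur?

2

Leg 1: -145.99° → +75.95°, shortest Δλ = -138.06° (west) — crosses 180°.
Leg 2: +75.95° → -54.94°, shortest Δλ = -130.89° (west) — does not cross 180°.
Leg 3: -54.94° → +151.66°, shortest Δλ = -153.4° (west) — crosses 180°.
Total crossings: 2.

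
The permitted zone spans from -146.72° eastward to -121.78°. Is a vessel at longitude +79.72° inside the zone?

Band width going east from -146.72° to -121.78°: ((-121.78 − -146.72) mod 360) = 24.94°.
Offset of +79.72° east of the west edge: ((79.72 − -146.72) mod 360) = 226.44°.
226.44° > 24.94° ⇒ outside.

No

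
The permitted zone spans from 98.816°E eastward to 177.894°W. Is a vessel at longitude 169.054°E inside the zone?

Yes

Band width going east from +98.816° to -177.894°: ((-177.894 − 98.816) mod 360) = 83.290°.
Offset of +169.054° east of the west edge: ((169.054 − 98.816) mod 360) = 70.238°.
70.238° ≤ 83.290° ⇒ inside.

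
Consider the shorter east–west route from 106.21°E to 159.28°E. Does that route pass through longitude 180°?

No

Signed shortest Δλ = ((159.28 − 106.21 + 180) mod 360) − 180 = 53.07°.
Going east by 53.07° from +106.21° reaches +159.28° without touching 180°.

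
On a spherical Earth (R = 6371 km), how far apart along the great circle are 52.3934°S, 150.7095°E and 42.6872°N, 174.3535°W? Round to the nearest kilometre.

Δλ = -174.3535 − 150.7095 = -325.0630°; wrapped into (−180°, 180°]: 34.9370°.
Δφ = 42.6872 − -52.3934 = 95.0806°.
a = sin²(Δφ/2) + cos φ₁ · cos φ₂ · sin²(Δλ/2) = 0.584698.
c = 2·atan2(√a, √(1−a)) = 1.74101 rad → d = 6371·c ≈ 11092.00 km.

11092 km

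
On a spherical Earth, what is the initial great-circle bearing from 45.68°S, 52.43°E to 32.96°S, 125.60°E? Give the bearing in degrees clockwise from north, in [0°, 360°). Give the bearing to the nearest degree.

Δλ = 125.60 − 52.43 = 73.17°.
θ = atan2( sin Δλ · cos φ₂ , cos φ₁ · sin φ₂ − sin φ₁ · cos φ₂ · cos Δλ )
  = atan2(0.80311, -0.20631) = 104.407° → normalised to [0°, 360°): 104.407°.

104°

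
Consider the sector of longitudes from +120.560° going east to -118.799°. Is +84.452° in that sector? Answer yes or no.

Band width going east from +120.560° to -118.799°: ((-118.799 − 120.560) mod 360) = 120.641°.
Offset of +84.452° east of the west edge: ((84.452 − 120.560) mod 360) = 323.892°.
323.892° > 120.641° ⇒ outside.

No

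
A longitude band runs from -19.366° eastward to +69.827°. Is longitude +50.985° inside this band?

Yes

Band width going east from -19.366° to +69.827°: ((69.827 − -19.366) mod 360) = 89.193°.
Offset of +50.985° east of the west edge: ((50.985 − -19.366) mod 360) = 70.351°.
70.351° ≤ 89.193° ⇒ inside.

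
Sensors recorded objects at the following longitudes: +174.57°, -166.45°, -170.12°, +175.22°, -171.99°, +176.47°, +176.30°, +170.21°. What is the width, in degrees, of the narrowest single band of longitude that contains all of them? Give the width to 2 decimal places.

23.34°

Sort the longitudes: -171.99°, -170.12°, -166.45°, +170.21°, +174.57°, +175.22°, +176.30°, +176.47°.
Eastward gaps between consecutive values (wrapping around): 1.87°, 3.67°, 336.66°, 4.36°, 0.65°, 1.08°, 0.17°, 11.54°.
Largest gap = 336.66° ⇒ minimal covering band is its complement: 360° − 336.66° = 23.34°.
Band runs from +170.21° eastward to -166.45°, crossing the antimeridian.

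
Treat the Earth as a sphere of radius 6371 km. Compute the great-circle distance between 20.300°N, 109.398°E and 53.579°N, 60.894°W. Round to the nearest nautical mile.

6343 nmi

Δλ = -60.894 − 109.398 = -170.292°.
Δφ = 53.579 − 20.300 = 33.279°.
a = sin²(Δφ/2) + cos φ₁ · cos φ₂ · sin²(Δλ/2) = 0.634846.
c = 2·atan2(√a, √(1−a)) = 1.84387 rad → d = 6371·c ≈ 11747.30 km ≈ 6343.03 nmi.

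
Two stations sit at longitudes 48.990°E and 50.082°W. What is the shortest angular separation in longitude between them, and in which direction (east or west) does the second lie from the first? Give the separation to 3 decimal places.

Raw difference: -50.082 − 48.990 = -99.072°.
Normalise into (−180°, 180°]: -99.072° stays -99.072°.
Negative ⇒ the second point lies to the west; separation 99.072°.

99.072° west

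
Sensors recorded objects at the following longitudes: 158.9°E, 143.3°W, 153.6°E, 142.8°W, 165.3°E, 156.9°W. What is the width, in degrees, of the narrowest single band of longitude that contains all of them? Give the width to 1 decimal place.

63.6°

Sort the longitudes: -156.9°, -143.3°, -142.8°, +153.6°, +158.9°, +165.3°.
Eastward gaps between consecutive values (wrapping around): 13.6°, 0.5°, 296.4°, 5.3°, 6.4°, 37.8°.
Largest gap = 296.4° ⇒ minimal covering band is its complement: 360° − 296.4° = 63.6°.
Band runs from +153.6° eastward to -142.8°, crossing the antimeridian.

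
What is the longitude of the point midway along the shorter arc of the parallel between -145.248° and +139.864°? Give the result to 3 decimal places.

+177.308°

Signed shortest Δλ from -145.248° to +139.864° is -74.888°.
Midpoint longitude = -145.248° + (-74.888°)/2 = -145.248° − 37.444° = -182.692°.
Normalise into (−180°, 180°]: +177.308°.
(The naïve average (-145.248 + +139.864)/2 = -2.692° is on the wrong side of the globe.)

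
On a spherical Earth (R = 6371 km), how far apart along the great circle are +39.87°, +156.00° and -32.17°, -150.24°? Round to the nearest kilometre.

Δλ = -150.24 − 156.00 = -306.24°; wrapped into (−180°, 180°]: 53.76°.
Δφ = -32.17 − 39.87 = -72.04°.
a = sin²(Δφ/2) + cos φ₁ · cos φ₂ · sin²(Δλ/2) = 0.478626.
c = 2·atan2(√a, √(1−a)) = 1.52803 rad → d = 6371·c ≈ 9735.11 km.

9735 km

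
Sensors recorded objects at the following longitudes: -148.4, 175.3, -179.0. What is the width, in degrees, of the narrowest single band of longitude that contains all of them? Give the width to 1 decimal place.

Sort the longitudes: -179.0°, -148.4°, +175.3°.
Eastward gaps between consecutive values (wrapping around): 30.6°, 323.7°, 5.7°.
Largest gap = 323.7° ⇒ minimal covering band is its complement: 360° − 323.7° = 36.3°.
Band runs from +175.3° eastward to -148.4°, crossing the antimeridian.

36.3°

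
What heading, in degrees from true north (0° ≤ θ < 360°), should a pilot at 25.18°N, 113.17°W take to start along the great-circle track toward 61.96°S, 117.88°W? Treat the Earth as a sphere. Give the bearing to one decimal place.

182.2°

Δλ = -117.88 − -113.17 = -4.71°.
θ = atan2( sin Δλ · cos φ₂ , cos φ₁ · sin φ₂ − sin φ₁ · cos φ₂ · cos Δλ )
  = atan2(-0.03860, -0.99808) = -177.785° → normalised to [0°, 360°): 182.215°.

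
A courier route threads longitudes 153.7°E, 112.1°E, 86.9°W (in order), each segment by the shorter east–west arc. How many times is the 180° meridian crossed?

Leg 1: +153.7° → +112.1°, shortest Δλ = -41.6° (west) — does not cross 180°.
Leg 2: +112.1° → -86.9°, shortest Δλ = 161.0° (east) — crosses 180°.
Total crossings: 1.

1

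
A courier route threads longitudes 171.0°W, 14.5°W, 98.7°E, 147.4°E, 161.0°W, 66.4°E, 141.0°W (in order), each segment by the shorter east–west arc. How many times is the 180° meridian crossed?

Leg 1: -171.0° → -14.5°, shortest Δλ = 156.5° (east) — does not cross 180°.
Leg 2: -14.5° → +98.7°, shortest Δλ = 113.2° (east) — does not cross 180°.
Leg 3: +98.7° → +147.4°, shortest Δλ = 48.7° (east) — does not cross 180°.
Leg 4: +147.4° → -161.0°, shortest Δλ = 51.6° (east) — crosses 180°.
Leg 5: -161.0° → +66.4°, shortest Δλ = -132.6° (west) — crosses 180°.
Leg 6: +66.4° → -141.0°, shortest Δλ = 152.6° (east) — crosses 180°.
Total crossings: 3.

3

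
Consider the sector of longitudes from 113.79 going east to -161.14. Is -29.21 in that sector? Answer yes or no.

Band width going east from +113.79° to -161.14°: ((-161.14 − 113.79) mod 360) = 85.07°.
Offset of -29.21° east of the west edge: ((-29.21 − 113.79) mod 360) = 217.00°.
217.00° > 85.07° ⇒ outside.

No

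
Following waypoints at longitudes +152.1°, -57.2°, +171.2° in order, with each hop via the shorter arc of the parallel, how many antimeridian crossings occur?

2

Leg 1: +152.1° → -57.2°, shortest Δλ = 150.7° (east) — crosses 180°.
Leg 2: -57.2° → +171.2°, shortest Δλ = -131.6° (west) — crosses 180°.
Total crossings: 2.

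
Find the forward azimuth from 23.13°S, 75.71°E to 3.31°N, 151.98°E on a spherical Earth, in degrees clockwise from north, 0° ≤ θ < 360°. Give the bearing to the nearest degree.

81°

Δλ = 151.98 − 75.71 = 76.27°.
θ = atan2( sin Δλ · cos φ₂ , cos φ₁ · sin φ₂ − sin φ₁ · cos φ₂ · cos Δλ )
  = atan2(0.96980, 0.14618) = 81.428° → normalised to [0°, 360°): 81.428°.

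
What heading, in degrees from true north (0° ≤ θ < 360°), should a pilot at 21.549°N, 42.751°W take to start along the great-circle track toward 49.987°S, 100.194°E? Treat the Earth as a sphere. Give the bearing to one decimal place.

143.5°

Δλ = 100.194 − -42.751 = 142.945°.
θ = atan2( sin Δλ · cos φ₂ , cos φ₁ · sin φ₂ − sin φ₁ · cos φ₂ · cos Δλ )
  = atan2(0.38744, -0.52390) = 143.516° → normalised to [0°, 360°): 143.516°.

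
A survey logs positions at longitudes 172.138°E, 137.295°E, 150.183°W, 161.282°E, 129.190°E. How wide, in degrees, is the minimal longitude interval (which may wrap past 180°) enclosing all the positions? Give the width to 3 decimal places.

80.627°

Sort the longitudes: -150.183°, +129.190°, +137.295°, +161.282°, +172.138°.
Eastward gaps between consecutive values (wrapping around): 279.373°, 8.105°, 23.987°, 10.856°, 37.679°.
Largest gap = 279.373° ⇒ minimal covering band is its complement: 360° − 279.373° = 80.627°.
Band runs from +129.190° eastward to -150.183°, crossing the antimeridian.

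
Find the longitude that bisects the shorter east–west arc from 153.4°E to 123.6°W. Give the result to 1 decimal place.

165.1°W

Signed shortest Δλ from +153.4° to -123.6° is +83.0°.
Midpoint longitude = +153.4° + (+83.0°)/2 = +153.4° + 41.5° = +194.9°.
Normalise into (−180°, 180°]: -165.1°.
(The naïve average (+153.4 + -123.6)/2 = 14.9° is on the wrong side of the globe.)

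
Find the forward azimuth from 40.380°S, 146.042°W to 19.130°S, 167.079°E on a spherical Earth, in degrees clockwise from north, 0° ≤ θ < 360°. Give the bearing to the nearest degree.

284°

Δλ = 167.079 − -146.042 = 313.121°; wrapped into (−180°, 180°]: -46.879°.
θ = atan2( sin Δλ · cos φ₂ , cos φ₁ · sin φ₂ − sin φ₁ · cos φ₂ · cos Δλ )
  = atan2(-0.68960, 0.16874) = -76.250° → normalised to [0°, 360°): 283.750°.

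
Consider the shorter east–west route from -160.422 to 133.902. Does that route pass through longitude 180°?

Naïve |133.902 − -160.422| = 294.324° > 180°, so the shorter arc goes the other way round — across 180°.
Signed shortest Δλ = ((133.902 − -160.422 + 180) mod 360) − 180 = -65.676°.
Going west by 65.676° from -160.422° passes through 180° before reaching +133.902°.

Yes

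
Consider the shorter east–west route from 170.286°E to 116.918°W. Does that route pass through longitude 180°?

Naïve |-116.918 − 170.286| = 287.204° > 180°, so the shorter arc goes the other way round — across 180°.
Signed shortest Δλ = ((-116.918 − 170.286 + 180) mod 360) − 180 = 72.796°.
Going east by 72.796° from +170.286° passes through 180° before reaching -116.918°.

Yes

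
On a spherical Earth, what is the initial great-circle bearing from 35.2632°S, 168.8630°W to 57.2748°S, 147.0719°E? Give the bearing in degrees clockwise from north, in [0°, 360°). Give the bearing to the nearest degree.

219°

Δλ = 147.0719 − -168.8630 = 315.9349°; wrapped into (−180°, 180°]: -44.0651°.
θ = atan2( sin Δλ · cos φ₂ , cos φ₁ · sin φ₂ − sin φ₁ · cos φ₂ · cos Δλ )
  = atan2(-0.37598, -0.46264) = -140.900° → normalised to [0°, 360°): 219.100°.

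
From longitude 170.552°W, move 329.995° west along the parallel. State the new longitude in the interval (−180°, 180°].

Start at -170.552°; shift −329.995° → -500.547°.
-500.547° lies outside (−180°, 180°]; add 360° → -140.547°.

140.547°W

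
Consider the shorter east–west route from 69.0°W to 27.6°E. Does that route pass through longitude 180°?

No

Signed shortest Δλ = ((27.6 − -69.0 + 180) mod 360) − 180 = 96.6°.
Going east by 96.6° from -69.0° reaches +27.6° without touching 180°.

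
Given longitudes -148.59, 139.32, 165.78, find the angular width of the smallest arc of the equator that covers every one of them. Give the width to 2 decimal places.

72.09°

Sort the longitudes: -148.59°, +139.32°, +165.78°.
Eastward gaps between consecutive values (wrapping around): 287.91°, 26.46°, 45.63°.
Largest gap = 287.91° ⇒ minimal covering band is its complement: 360° − 287.91° = 72.09°.
Band runs from +139.32° eastward to -148.59°, crossing the antimeridian.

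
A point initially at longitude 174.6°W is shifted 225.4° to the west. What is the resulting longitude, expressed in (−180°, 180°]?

Start at -174.6°; shift −225.4° → -400.0°.
-400.0° lies outside (−180°, 180°]; add 360° → -40.0°.

40.0°W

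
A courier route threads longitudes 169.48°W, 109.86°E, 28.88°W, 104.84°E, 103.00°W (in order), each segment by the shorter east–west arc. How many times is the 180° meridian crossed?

Leg 1: -169.48° → +109.86°, shortest Δλ = -80.66° (west) — crosses 180°.
Leg 2: +109.86° → -28.88°, shortest Δλ = -138.74° (west) — does not cross 180°.
Leg 3: -28.88° → +104.84°, shortest Δλ = 133.72° (east) — does not cross 180°.
Leg 4: +104.84° → -103.00°, shortest Δλ = 152.16° (east) — crosses 180°.
Total crossings: 2.

2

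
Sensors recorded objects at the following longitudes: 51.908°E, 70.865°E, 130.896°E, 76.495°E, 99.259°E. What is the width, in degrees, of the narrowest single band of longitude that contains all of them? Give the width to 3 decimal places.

78.988°

Sort the longitudes: +51.908°, +70.865°, +76.495°, +99.259°, +130.896°.
Eastward gaps between consecutive values (wrapping around): 18.957°, 5.630°, 22.764°, 31.637°, 281.012°.
Largest gap = 281.012° ⇒ minimal covering band is its complement: 360° − 281.012° = 78.988°.
Band runs from +51.908° eastward to +130.896°.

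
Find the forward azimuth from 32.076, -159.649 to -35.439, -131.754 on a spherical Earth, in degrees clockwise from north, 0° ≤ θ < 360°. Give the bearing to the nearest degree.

156°

Δλ = -131.754 − -159.649 = 27.895°.
θ = atan2( sin Δλ · cos φ₂ , cos φ₁ · sin φ₂ − sin φ₁ · cos φ₂ · cos Δλ )
  = atan2(0.38118, -0.87371) = 156.430° → normalised to [0°, 360°): 156.430°.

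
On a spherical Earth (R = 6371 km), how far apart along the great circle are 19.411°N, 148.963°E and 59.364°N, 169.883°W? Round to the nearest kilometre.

Δλ = -169.883 − 148.963 = -318.846°; wrapped into (−180°, 180°]: 41.154°.
Δφ = 59.364 − 19.411 = 39.953°.
a = sin²(Δφ/2) + cos φ₁ · cos φ₂ · sin²(Δλ/2) = 0.176084.
c = 2·atan2(√a, √(1−a)) = 0.86606 rad → d = 6371·c ≈ 5517.68 km.

5518 km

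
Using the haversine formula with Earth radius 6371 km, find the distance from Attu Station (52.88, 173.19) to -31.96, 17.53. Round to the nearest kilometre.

Δλ = 17.53 − 173.19 = -155.66°.
Δφ = -31.96 − 52.88 = -84.84°.
a = sin²(Δφ/2) + cos φ₁ · cos φ₂ · sin²(Δλ/2) = 0.944285.
c = 2·atan2(√a, √(1−a)) = 2.66502 rad → d = 6371·c ≈ 16978.81 km.

16979 km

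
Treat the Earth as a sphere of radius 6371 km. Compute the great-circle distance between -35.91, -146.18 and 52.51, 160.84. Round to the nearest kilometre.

Δλ = 160.84 − -146.18 = 307.02°; wrapped into (−180°, 180°]: -52.98°.
Δφ = 52.51 − -35.91 = 88.42°.
a = sin²(Δφ/2) + cos φ₁ · cos φ₂ · sin²(Δλ/2) = 0.584287.
c = 2·atan2(√a, √(1−a)) = 1.74018 rad → d = 6371·c ≈ 11086.68 km.

11087 km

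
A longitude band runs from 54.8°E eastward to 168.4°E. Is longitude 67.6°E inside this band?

Yes

Band width going east from +54.8° to +168.4°: ((168.4 − 54.8) mod 360) = 113.6°.
Offset of +67.6° east of the west edge: ((67.6 − 54.8) mod 360) = 12.8°.
12.8° ≤ 113.6° ⇒ inside.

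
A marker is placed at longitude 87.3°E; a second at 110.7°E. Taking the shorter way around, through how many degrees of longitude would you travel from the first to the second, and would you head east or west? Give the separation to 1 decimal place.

23.4° east

Raw difference: 110.7 − 87.3 = 23.4°.
Normalise into (−180°, 180°]: 23.4° stays 23.4°.
Positive ⇒ the second point lies to the east; separation 23.4°.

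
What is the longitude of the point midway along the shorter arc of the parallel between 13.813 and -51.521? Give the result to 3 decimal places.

-18.854°

Signed shortest Δλ from +13.813° to -51.521° is -65.334°.
Midpoint longitude = +13.813° + (-65.334°)/2 = +13.813° − 32.667° = -18.854°.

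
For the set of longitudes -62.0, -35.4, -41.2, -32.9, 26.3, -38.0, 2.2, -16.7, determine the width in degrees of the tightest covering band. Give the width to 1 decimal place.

88.3°

Sort the longitudes: -62.0°, -41.2°, -38.0°, -35.4°, -32.9°, -16.7°, +2.2°, +26.3°.
Eastward gaps between consecutive values (wrapping around): 20.8°, 3.2°, 2.6°, 2.5°, 16.2°, 18.9°, 24.1°, 271.7°.
Largest gap = 271.7° ⇒ minimal covering band is its complement: 360° − 271.7° = 88.3°.
Band runs from -62.0° eastward to +26.3°.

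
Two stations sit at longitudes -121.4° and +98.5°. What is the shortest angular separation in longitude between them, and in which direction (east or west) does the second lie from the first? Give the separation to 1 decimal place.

Raw difference: 98.5 − -121.4 = 219.9°.
Normalise into (−180°, 180°]: 219.9° − 360° = -140.1°.
Negative ⇒ the second point lies to the west; separation 140.1°.

140.1° west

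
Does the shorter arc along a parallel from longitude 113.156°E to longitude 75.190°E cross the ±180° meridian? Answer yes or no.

No

Signed shortest Δλ = ((75.190 − 113.156 + 180) mod 360) − 180 = -37.966°.
Going west by 37.966° from +113.156° reaches +75.190° without touching 180°.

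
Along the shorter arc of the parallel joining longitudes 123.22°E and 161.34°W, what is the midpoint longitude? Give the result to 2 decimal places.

160.94°E

Signed shortest Δλ from +123.22° to -161.34° is +75.44°.
Midpoint longitude = +123.22° + (+75.44°)/2 = +123.22° + 37.72° = +160.94°.
(The naïve average (+123.22 + -161.34)/2 = -19.06° is on the wrong side of the globe.)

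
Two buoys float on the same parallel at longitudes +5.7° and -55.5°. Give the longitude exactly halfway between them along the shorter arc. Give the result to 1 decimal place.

-24.9°

Signed shortest Δλ from +5.7° to -55.5° is -61.2°.
Midpoint longitude = +5.7° + (-61.2°)/2 = +5.7° − 30.6° = -24.9°.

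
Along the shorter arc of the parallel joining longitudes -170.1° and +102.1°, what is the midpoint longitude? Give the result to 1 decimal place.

Signed shortest Δλ from -170.1° to +102.1° is -87.8°.
Midpoint longitude = -170.1° + (-87.8°)/2 = -170.1° − 43.9° = -214.0°.
Normalise into (−180°, 180°]: +146.0°.
(The naïve average (-170.1 + +102.1)/2 = -34.0° is on the wrong side of the globe.)

+146.0°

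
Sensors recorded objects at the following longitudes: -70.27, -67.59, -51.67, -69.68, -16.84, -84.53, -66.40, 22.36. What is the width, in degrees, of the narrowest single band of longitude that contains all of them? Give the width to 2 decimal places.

Sort the longitudes: -84.53°, -70.27°, -69.68°, -67.59°, -66.40°, -51.67°, -16.84°, +22.36°.
Eastward gaps between consecutive values (wrapping around): 14.26°, 0.59°, 2.09°, 1.19°, 14.73°, 34.83°, 39.20°, 253.11°.
Largest gap = 253.11° ⇒ minimal covering band is its complement: 360° − 253.11° = 106.89°.
Band runs from -84.53° eastward to +22.36°.

106.89°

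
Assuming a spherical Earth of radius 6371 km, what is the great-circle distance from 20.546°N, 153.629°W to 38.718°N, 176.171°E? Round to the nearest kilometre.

Δλ = 176.171 − -153.629 = 329.800°; wrapped into (−180°, 180°]: -30.200°.
Δφ = 38.718 − 20.546 = 18.172°.
a = sin²(Δφ/2) + cos φ₁ · cos φ₂ · sin²(Δλ/2) = 0.074518.
c = 2·atan2(√a, √(1−a)) = 0.55298 rad → d = 6371·c ≈ 3523.03 km.

3523 km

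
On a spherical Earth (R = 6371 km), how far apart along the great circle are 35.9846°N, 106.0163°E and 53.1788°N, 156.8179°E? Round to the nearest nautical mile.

Δλ = 156.8179 − 106.0163 = 50.8016°.
Δφ = 53.1788 − 35.9846 = 17.1942°.
a = sin²(Δφ/2) + cos φ₁ · cos φ₂ · sin²(Δλ/2) = 0.111576.
c = 2·atan2(√a, √(1−a)) = 0.68115 rad → d = 6371·c ≈ 4339.61 km ≈ 2343.20 nmi.

2343 nmi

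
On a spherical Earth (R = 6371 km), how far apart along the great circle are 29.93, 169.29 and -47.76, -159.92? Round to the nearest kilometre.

Δλ = -159.92 − 169.29 = -329.21°; wrapped into (−180°, 180°]: 30.79°.
Δφ = -47.76 − 29.93 = -77.69°.
a = sin²(Δφ/2) + cos φ₁ · cos φ₂ · sin²(Δλ/2) = 0.434457.
c = 2·atan2(√a, √(1−a)) = 1.43933 rad → d = 6371·c ≈ 9169.99 km.

9170 km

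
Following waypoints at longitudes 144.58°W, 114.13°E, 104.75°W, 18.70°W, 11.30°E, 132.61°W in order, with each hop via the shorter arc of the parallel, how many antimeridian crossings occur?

2

Leg 1: -144.58° → +114.13°, shortest Δλ = -101.29° (west) — crosses 180°.
Leg 2: +114.13° → -104.75°, shortest Δλ = 141.12° (east) — crosses 180°.
Leg 3: -104.75° → -18.70°, shortest Δλ = 86.05° (east) — does not cross 180°.
Leg 4: -18.70° → +11.30°, shortest Δλ = 30.0° (east) — does not cross 180°.
Leg 5: +11.30° → -132.61°, shortest Δλ = -143.91° (west) — does not cross 180°.
Total crossings: 2.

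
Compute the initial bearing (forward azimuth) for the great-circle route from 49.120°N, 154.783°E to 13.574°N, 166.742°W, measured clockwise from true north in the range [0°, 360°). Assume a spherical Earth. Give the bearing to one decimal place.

124.9°

Δλ = -166.742 − 154.783 = -321.525°; wrapped into (−180°, 180°]: 38.475°.
θ = atan2( sin Δλ · cos φ₂ , cos φ₁ · sin φ₂ − sin φ₁ · cos φ₂ · cos Δλ )
  = atan2(0.60479, -0.42178) = 124.892° → normalised to [0°, 360°): 124.892°.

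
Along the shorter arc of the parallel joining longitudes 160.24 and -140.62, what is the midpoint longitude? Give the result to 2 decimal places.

Signed shortest Δλ from +160.24° to -140.62° is +59.14°.
Midpoint longitude = +160.24° + (+59.14°)/2 = +160.24° + 29.57° = +189.81°.
Normalise into (−180°, 180°]: -170.19°.
(The naïve average (+160.24 + -140.62)/2 = 9.81° is on the wrong side of the globe.)

-170.19°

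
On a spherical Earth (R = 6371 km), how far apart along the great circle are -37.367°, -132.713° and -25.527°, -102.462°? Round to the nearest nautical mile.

1695 nmi

Δλ = -102.462 − -132.713 = 30.251°.
Δφ = -25.527 − -37.367 = 11.840°.
a = sin²(Δφ/2) + cos φ₁ · cos φ₂ · sin²(Δλ/2) = 0.059468.
c = 2·atan2(√a, √(1−a)) = 0.49269 rad → d = 6371·c ≈ 3138.93 km ≈ 1694.89 nmi.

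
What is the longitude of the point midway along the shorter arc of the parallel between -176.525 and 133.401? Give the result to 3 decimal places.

+158.438°

Signed shortest Δλ from -176.525° to +133.401° is -50.074°.
Midpoint longitude = -176.525° + (-50.074°)/2 = -176.525° − 25.037° = -201.562°.
Normalise into (−180°, 180°]: +158.438°.
(The naïve average (-176.525 + +133.401)/2 = -21.562° is on the wrong side of the globe.)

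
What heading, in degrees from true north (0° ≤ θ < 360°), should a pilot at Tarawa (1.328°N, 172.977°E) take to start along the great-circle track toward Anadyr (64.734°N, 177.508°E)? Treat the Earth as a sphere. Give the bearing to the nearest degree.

Δλ = 177.508 − 172.977 = 4.531°.
θ = atan2( sin Δλ · cos φ₂ , cos φ₁ · sin φ₂ − sin φ₁ · cos φ₂ · cos Δλ )
  = atan2(0.03372, 0.89423) = 2.159° → normalised to [0°, 360°): 2.159°.

2°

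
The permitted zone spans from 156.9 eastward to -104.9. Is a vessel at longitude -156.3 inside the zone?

Band width going east from +156.9° to -104.9°: ((-104.9 − 156.9) mod 360) = 98.2°.
Offset of -156.3° east of the west edge: ((-156.3 − 156.9) mod 360) = 46.8°.
46.8° ≤ 98.2° ⇒ inside.

Yes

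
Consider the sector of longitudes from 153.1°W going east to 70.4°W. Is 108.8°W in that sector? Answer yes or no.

Yes

Band width going east from -153.1° to -70.4°: ((-70.4 − -153.1) mod 360) = 82.7°.
Offset of -108.8° east of the west edge: ((-108.8 − -153.1) mod 360) = 44.3°.
44.3° ≤ 82.7° ⇒ inside.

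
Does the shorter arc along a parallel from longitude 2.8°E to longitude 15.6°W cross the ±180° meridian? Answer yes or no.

Signed shortest Δλ = ((-15.6 − 2.8 + 180) mod 360) − 180 = -18.4°.
Going west by 18.4° from +2.8° reaches -15.6° without touching 180°.

No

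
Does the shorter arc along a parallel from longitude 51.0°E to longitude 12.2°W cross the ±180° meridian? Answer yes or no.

Signed shortest Δλ = ((-12.2 − 51.0 + 180) mod 360) − 180 = -63.2°.
Going west by 63.2° from +51.0° reaches -12.2° without touching 180°.

No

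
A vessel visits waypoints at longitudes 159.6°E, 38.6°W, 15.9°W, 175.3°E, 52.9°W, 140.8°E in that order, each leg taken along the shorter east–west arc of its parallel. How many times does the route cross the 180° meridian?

Leg 1: +159.6° → -38.6°, shortest Δλ = 161.8° (east) — crosses 180°.
Leg 2: -38.6° → -15.9°, shortest Δλ = 22.7° (east) — does not cross 180°.
Leg 3: -15.9° → +175.3°, shortest Δλ = -168.8° (west) — crosses 180°.
Leg 4: +175.3° → -52.9°, shortest Δλ = 131.8° (east) — crosses 180°.
Leg 5: -52.9° → +140.8°, shortest Δλ = -166.3° (west) — crosses 180°.
Total crossings: 4.

4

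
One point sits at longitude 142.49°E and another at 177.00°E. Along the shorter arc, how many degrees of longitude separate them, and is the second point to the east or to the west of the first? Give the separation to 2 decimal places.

34.51° east

Raw difference: 177.00 − 142.49 = 34.51°.
Normalise into (−180°, 180°]: 34.51° stays 34.51°.
Positive ⇒ the second point lies to the east; separation 34.51°.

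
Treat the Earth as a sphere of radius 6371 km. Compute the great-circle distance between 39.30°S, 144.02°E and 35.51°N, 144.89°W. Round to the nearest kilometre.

11056 km

Δλ = -144.89 − 144.02 = -288.91°; wrapped into (−180°, 180°]: 71.09°.
Δφ = 35.51 − -39.30 = 74.81°.
a = sin²(Δφ/2) + cos φ₁ · cos φ₂ · sin²(Δλ/2) = 0.581876.
c = 2·atan2(√a, √(1−a)) = 1.73529 rad → d = 6371·c ≈ 11055.52 km.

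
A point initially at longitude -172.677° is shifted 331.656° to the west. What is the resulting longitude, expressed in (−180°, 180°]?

Start at -172.677°; shift −331.656° → -504.333°.
-504.333° lies outside (−180°, 180°]; add 360° → -144.333°.

-144.333°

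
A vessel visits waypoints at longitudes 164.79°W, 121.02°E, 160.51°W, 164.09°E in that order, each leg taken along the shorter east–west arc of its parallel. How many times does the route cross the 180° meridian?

3

Leg 1: -164.79° → +121.02°, shortest Δλ = -74.19° (west) — crosses 180°.
Leg 2: +121.02° → -160.51°, shortest Δλ = 78.47° (east) — crosses 180°.
Leg 3: -160.51° → +164.09°, shortest Δλ = -35.4° (west) — crosses 180°.
Total crossings: 3.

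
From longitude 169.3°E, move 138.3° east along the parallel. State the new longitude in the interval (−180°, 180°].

Start at +169.3°; shift +138.3° → +307.6°.
+307.6° lies outside (−180°, 180°]; subtract 360° → -52.4°.

52.4°W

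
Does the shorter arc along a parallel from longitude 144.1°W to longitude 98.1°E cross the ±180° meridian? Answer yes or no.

Yes

Naïve |98.1 − -144.1| = 242.2° > 180°, so the shorter arc goes the other way round — across 180°.
Signed shortest Δλ = ((98.1 − -144.1 + 180) mod 360) − 180 = -117.8°.
Going west by 117.8° from -144.1° passes through 180° before reaching +98.1°.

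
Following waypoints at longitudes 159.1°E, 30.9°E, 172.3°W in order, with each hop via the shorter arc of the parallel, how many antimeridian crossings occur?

Leg 1: +159.1° → +30.9°, shortest Δλ = -128.2° (west) — does not cross 180°.
Leg 2: +30.9° → -172.3°, shortest Δλ = 156.8° (east) — crosses 180°.
Total crossings: 1.

1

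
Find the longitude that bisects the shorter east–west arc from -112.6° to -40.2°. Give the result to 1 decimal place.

Signed shortest Δλ from -112.6° to -40.2° is +72.4°.
Midpoint longitude = -112.6° + (+72.4°)/2 = -112.6° + 36.2° = -76.4°.

-76.4°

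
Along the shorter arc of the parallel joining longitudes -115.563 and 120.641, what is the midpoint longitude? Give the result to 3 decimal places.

-177.461°

Signed shortest Δλ from -115.563° to +120.641° is -123.796°.
Midpoint longitude = -115.563° + (-123.796°)/2 = -115.563° − 61.898° = -177.461°.
(The naïve average (-115.563 + +120.641)/2 = 2.539° is on the wrong side of the globe.)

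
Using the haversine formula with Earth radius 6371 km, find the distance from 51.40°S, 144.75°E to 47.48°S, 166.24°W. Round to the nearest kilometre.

3503 km

Δλ = -166.24 − 144.75 = -310.99°; wrapped into (−180°, 180°]: 49.01°.
Δφ = -47.48 − -51.40 = 3.92°.
a = sin²(Δφ/2) + cos φ₁ · cos φ₂ · sin²(Δλ/2) = 0.073708.
c = 2·atan2(√a, √(1−a)) = 0.54989 rad → d = 6371·c ≈ 3503.34 km.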